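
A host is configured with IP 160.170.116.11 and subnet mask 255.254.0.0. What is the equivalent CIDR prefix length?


Binary: 11111111.11111110.00000000.00000000
Count leading 1s
Prefix: /15


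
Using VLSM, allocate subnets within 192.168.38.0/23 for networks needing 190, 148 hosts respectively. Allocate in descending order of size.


190 hosts -> /24 (254 usable): 192.168.38.0/24
148 hosts -> /24 (254 usable): 192.168.39.0/24
Allocation: 192.168.38.0/24 (190 hosts, 254 usable); 192.168.39.0/24 (148 hosts, 254 usable)


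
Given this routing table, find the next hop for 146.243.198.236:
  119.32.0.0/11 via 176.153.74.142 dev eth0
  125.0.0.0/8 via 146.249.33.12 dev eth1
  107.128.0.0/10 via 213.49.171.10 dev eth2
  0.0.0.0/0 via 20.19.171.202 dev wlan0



Longest prefix match for 146.243.198.236:
  /11 119.32.0.0: no
  /8 125.0.0.0: no
  /10 107.128.0.0: no
  /0 0.0.0.0: MATCH
Selected: next-hop 20.19.171.202 via wlan0 (matched /0)


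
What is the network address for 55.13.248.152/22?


IP:   00110111.00001101.11111000.10011000
Mask: 11111111.11111111.11111100.00000000
AND operation:
Net:  00110111.00001101.11111000.00000000
Network: 55.13.248.0/22


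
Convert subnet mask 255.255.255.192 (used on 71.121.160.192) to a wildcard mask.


Subnet mask: 255.255.255.192
Wildcard = 255.255.255.255 - subnet mask
255 - 255 = 0
255 - 255 = 0
255 - 255 = 0
255 - 192 = 63
Wildcard: 0.0.0.63


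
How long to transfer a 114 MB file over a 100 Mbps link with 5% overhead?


Effective throughput = 100 * (1 - 5/100) = 95 Mbps
File size in Mb = 114 * 8 = 912 Mb
Time = 912 / 95
Time = 9.6 seconds


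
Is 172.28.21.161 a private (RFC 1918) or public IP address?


RFC 1918 private ranges:
  10.0.0.0/8 (10.0.0.0 - 10.255.255.255)
  172.16.0.0/12 (172.16.0.0 - 172.31.255.255)
  192.168.0.0/16 (192.168.0.0 - 192.168.255.255)
Private (in 172.16.0.0/12)


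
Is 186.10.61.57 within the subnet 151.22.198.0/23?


Subnet network: 151.22.198.0
Test IP AND mask: 186.10.60.0
No, 186.10.61.57 is not in 151.22.198.0/23


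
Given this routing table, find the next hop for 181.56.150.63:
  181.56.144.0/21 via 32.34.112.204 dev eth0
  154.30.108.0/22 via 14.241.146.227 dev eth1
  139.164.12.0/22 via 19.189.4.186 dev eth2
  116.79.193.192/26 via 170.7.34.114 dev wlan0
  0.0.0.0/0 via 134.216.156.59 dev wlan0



Longest prefix match for 181.56.150.63:
  /21 181.56.144.0: MATCH
  /22 154.30.108.0: no
  /22 139.164.12.0: no
  /26 116.79.193.192: no
  /0 0.0.0.0: MATCH
Selected: next-hop 32.34.112.204 via eth0 (matched /21)


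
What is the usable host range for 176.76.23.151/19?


Network: 176.76.0.0
Broadcast: 176.76.31.255
First usable = network + 1
Last usable = broadcast - 1
Range: 176.76.0.1 to 176.76.31.254


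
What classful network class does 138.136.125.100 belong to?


First octet: 138
Binary: 10001010
10xxxxxx -> Class B (128-191)
Class B, default mask 255.255.0.0 (/16)


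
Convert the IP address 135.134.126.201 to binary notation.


135 = 10000111
134 = 10000110
126 = 01111110
201 = 11001001
Binary: 10000111.10000110.01111110.11001001


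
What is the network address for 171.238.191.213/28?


IP:   10101011.11101110.10111111.11010101
Mask: 11111111.11111111.11111111.11110000
AND operation:
Net:  10101011.11101110.10111111.11010000
Network: 171.238.191.208/28


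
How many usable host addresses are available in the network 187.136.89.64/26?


Host bits = 32 - 26 = 6
Total addresses = 2^6 = 64
Usable = total - 2 (network and broadcast)
Usable hosts: 62


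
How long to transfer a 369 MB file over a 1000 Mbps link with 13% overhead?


Effective throughput = 1000 * (1 - 13/100) = 870 Mbps
File size in Mb = 369 * 8 = 2952 Mb
Time = 2952 / 870
Time = 3.3931 seconds


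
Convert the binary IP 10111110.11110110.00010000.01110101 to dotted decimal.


10111110 = 190
11110110 = 246
00010000 = 16
01110101 = 117
IP: 190.246.16.117


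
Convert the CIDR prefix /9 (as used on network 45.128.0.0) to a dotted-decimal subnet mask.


/9 means 9 network bits, 23 host bits
Binary: 11111111100000000000000000000000
Mask: 255.128.0.0


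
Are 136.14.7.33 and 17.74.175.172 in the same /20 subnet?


Mask: 255.255.240.0
136.14.7.33 AND mask = 136.14.0.0
17.74.175.172 AND mask = 17.74.160.0
No, different subnets (136.14.0.0 vs 17.74.160.0)


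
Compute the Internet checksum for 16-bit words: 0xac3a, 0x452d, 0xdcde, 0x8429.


Sum all words (with carry folding):
+ 0xac3a = 0xac3a
+ 0x452d = 0xf167
+ 0xdcde = 0xce46
+ 0x8429 = 0x5270
One's complement: ~0x5270
Checksum = 0xad8f


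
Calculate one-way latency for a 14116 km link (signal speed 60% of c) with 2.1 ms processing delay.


Speed = 0.6 * 3e5 km/s = 180000 km/s
Propagation delay = 14116 / 180000 = 0.0784 s = 78.4222 ms
Processing delay = 2.1 ms
Total one-way latency = 80.5222 ms


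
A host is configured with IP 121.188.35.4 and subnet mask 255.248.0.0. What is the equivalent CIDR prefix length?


Binary: 11111111.11111000.00000000.00000000
Count leading 1s
Prefix: /13


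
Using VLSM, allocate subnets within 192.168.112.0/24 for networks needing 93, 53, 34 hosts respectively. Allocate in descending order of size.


93 hosts -> /25 (126 usable): 192.168.112.0/25
53 hosts -> /26 (62 usable): 192.168.112.128/26
34 hosts -> /26 (62 usable): 192.168.112.192/26
Allocation: 192.168.112.0/25 (93 hosts, 126 usable); 192.168.112.128/26 (53 hosts, 62 usable); 192.168.112.192/26 (34 hosts, 62 usable)


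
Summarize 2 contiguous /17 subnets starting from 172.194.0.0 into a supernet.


Original prefix: /17
Number of subnets: 2 = 2^1
New prefix = 17 - 1 = 16
Supernet: 172.194.0.0/16


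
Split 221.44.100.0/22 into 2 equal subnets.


New prefix = 22 + 1 = 23
Each subnet has 512 addresses
  221.44.100.0/23
  221.44.102.0/23
Subnets: 221.44.100.0/23, 221.44.102.0/23


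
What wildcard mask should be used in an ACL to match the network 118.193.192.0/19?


Subnet mask: 255.255.224.0
Wildcard = 255.255.255.255 - subnet mask
255 - 255 = 0
255 - 255 = 0
255 - 224 = 31
255 - 0 = 255
Wildcard: 0.0.31.255


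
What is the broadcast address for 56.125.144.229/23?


Network: 56.125.144.0/23
Host bits = 9
Set all host bits to 1:
Broadcast: 56.125.145.255


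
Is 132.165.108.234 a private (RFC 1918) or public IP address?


RFC 1918 private ranges:
  10.0.0.0/8 (10.0.0.0 - 10.255.255.255)
  172.16.0.0/12 (172.16.0.0 - 172.31.255.255)
  192.168.0.0/16 (192.168.0.0 - 192.168.255.255)
Public (not in any RFC 1918 range)


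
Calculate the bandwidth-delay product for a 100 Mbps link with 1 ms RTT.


BDP = bandwidth * RTT
= 100 Mbps * 1 ms
= 100 * 1e6 * 1 / 1000 bits
= 100000 bits
= 12500 bytes
= 12.207 KB
BDP = 100000 bits (12500 bytes)


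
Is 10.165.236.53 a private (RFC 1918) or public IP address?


RFC 1918 private ranges:
  10.0.0.0/8 (10.0.0.0 - 10.255.255.255)
  172.16.0.0/12 (172.16.0.0 - 172.31.255.255)
  192.168.0.0/16 (192.168.0.0 - 192.168.255.255)
Private (in 10.0.0.0/8)


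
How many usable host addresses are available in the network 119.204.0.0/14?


Host bits = 32 - 14 = 18
Total addresses = 2^18 = 262144
Usable = total - 2 (network and broadcast)
Usable hosts: 262142


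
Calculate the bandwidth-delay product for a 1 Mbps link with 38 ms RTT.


BDP = bandwidth * RTT
= 1 Mbps * 38 ms
= 1 * 1e6 * 38 / 1000 bits
= 38000 bits
= 4750 bytes
= 4.6387 KB
BDP = 38000 bits (4750 bytes)


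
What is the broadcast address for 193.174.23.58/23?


Network: 193.174.22.0/23
Host bits = 9
Set all host bits to 1:
Broadcast: 193.174.23.255


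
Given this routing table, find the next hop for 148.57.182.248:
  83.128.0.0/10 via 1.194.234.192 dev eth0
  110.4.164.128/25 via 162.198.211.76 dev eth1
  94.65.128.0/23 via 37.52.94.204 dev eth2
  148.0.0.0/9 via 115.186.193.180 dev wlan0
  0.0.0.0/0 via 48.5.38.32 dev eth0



Longest prefix match for 148.57.182.248:
  /10 83.128.0.0: no
  /25 110.4.164.128: no
  /23 94.65.128.0: no
  /9 148.0.0.0: MATCH
  /0 0.0.0.0: MATCH
Selected: next-hop 115.186.193.180 via wlan0 (matched /9)


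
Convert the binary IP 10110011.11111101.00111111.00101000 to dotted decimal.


10110011 = 179
11111101 = 253
00111111 = 63
00101000 = 40
IP: 179.253.63.40


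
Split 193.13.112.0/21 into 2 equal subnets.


New prefix = 21 + 1 = 22
Each subnet has 1024 addresses
  193.13.112.0/22
  193.13.116.0/22
Subnets: 193.13.112.0/22, 193.13.116.0/22


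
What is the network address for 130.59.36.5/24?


IP:   10000010.00111011.00100100.00000101
Mask: 11111111.11111111.11111111.00000000
AND operation:
Net:  10000010.00111011.00100100.00000000
Network: 130.59.36.0/24


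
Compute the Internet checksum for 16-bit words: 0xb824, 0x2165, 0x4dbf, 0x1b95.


Sum all words (with carry folding):
+ 0xb824 = 0xb824
+ 0x2165 = 0xd989
+ 0x4dbf = 0x2749
+ 0x1b95 = 0x42de
One's complement: ~0x42de
Checksum = 0xbd21


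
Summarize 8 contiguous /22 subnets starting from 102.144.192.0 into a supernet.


Original prefix: /22
Number of subnets: 8 = 2^3
New prefix = 22 - 3 = 19
Supernet: 102.144.192.0/19


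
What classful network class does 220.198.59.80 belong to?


First octet: 220
Binary: 11011100
110xxxxx -> Class C (192-223)
Class C, default mask 255.255.255.0 (/24)


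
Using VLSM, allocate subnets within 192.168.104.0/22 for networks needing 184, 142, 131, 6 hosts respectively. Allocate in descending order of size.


184 hosts -> /24 (254 usable): 192.168.104.0/24
142 hosts -> /24 (254 usable): 192.168.105.0/24
131 hosts -> /24 (254 usable): 192.168.106.0/24
6 hosts -> /29 (6 usable): 192.168.107.0/29
Allocation: 192.168.104.0/24 (184 hosts, 254 usable); 192.168.105.0/24 (142 hosts, 254 usable); 192.168.106.0/24 (131 hosts, 254 usable); 192.168.107.0/29 (6 hosts, 6 usable)


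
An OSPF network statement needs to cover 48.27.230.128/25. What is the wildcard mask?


Subnet mask: 255.255.255.128
Wildcard = 255.255.255.255 - subnet mask
255 - 255 = 0
255 - 255 = 0
255 - 255 = 0
255 - 128 = 127
Wildcard: 0.0.0.127


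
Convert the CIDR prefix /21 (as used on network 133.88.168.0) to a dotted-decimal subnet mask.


/21 means 21 network bits, 11 host bits
Binary: 11111111111111111111100000000000
Mask: 255.255.248.0


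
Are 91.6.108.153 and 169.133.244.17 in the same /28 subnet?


Mask: 255.255.255.240
91.6.108.153 AND mask = 91.6.108.144
169.133.244.17 AND mask = 169.133.244.16
No, different subnets (91.6.108.144 vs 169.133.244.16)


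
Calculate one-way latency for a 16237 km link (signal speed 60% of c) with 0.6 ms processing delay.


Speed = 0.6 * 3e5 km/s = 180000 km/s
Propagation delay = 16237 / 180000 = 0.0902 s = 90.2056 ms
Processing delay = 0.6 ms
Total one-way latency = 90.8056 ms


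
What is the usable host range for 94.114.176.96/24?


Network: 94.114.176.0
Broadcast: 94.114.176.255
First usable = network + 1
Last usable = broadcast - 1
Range: 94.114.176.1 to 94.114.176.254


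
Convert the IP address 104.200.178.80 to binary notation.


104 = 01101000
200 = 11001000
178 = 10110010
80 = 01010000
Binary: 01101000.11001000.10110010.01010000


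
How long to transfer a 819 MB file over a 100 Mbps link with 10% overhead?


Effective throughput = 100 * (1 - 10/100) = 90 Mbps
File size in Mb = 819 * 8 = 6552 Mb
Time = 6552 / 90
Time = 72.8 seconds


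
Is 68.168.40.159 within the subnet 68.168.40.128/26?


Subnet network: 68.168.40.128
Test IP AND mask: 68.168.40.128
Yes, 68.168.40.159 is in 68.168.40.128/26


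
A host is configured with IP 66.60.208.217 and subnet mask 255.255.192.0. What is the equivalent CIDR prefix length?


Binary: 11111111.11111111.11000000.00000000
Count leading 1s
Prefix: /18


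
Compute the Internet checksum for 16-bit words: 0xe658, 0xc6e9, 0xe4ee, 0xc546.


Sum all words (with carry folding):
+ 0xe658 = 0xe658
+ 0xc6e9 = 0xad42
+ 0xe4ee = 0x9231
+ 0xc546 = 0x5778
One's complement: ~0x5778
Checksum = 0xa887


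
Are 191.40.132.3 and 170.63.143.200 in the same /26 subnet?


Mask: 255.255.255.192
191.40.132.3 AND mask = 191.40.132.0
170.63.143.200 AND mask = 170.63.143.192
No, different subnets (191.40.132.0 vs 170.63.143.192)


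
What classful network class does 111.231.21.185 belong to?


First octet: 111
Binary: 01101111
0xxxxxxx -> Class A (1-126)
Class A, default mask 255.0.0.0 (/8)


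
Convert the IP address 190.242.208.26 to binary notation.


190 = 10111110
242 = 11110010
208 = 11010000
26 = 00011010
Binary: 10111110.11110010.11010000.00011010


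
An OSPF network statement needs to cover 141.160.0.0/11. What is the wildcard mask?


Subnet mask: 255.224.0.0
Wildcard = 255.255.255.255 - subnet mask
255 - 255 = 0
255 - 224 = 31
255 - 0 = 255
255 - 0 = 255
Wildcard: 0.31.255.255


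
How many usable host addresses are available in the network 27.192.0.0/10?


Host bits = 32 - 10 = 22
Total addresses = 2^22 = 4194304
Usable = total - 2 (network and broadcast)
Usable hosts: 4194302


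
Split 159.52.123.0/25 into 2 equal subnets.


New prefix = 25 + 1 = 26
Each subnet has 64 addresses
  159.52.123.0/26
  159.52.123.64/26
Subnets: 159.52.123.0/26, 159.52.123.64/26


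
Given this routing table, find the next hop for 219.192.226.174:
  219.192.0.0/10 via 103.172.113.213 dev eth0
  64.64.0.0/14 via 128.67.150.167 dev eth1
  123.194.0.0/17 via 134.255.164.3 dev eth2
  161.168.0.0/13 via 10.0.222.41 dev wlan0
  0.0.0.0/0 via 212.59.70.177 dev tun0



Longest prefix match for 219.192.226.174:
  /10 219.192.0.0: MATCH
  /14 64.64.0.0: no
  /17 123.194.0.0: no
  /13 161.168.0.0: no
  /0 0.0.0.0: MATCH
Selected: next-hop 103.172.113.213 via eth0 (matched /10)


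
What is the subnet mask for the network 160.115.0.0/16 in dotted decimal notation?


/16 means 16 network bits, 16 host bits
Binary: 11111111111111110000000000000000
Mask: 255.255.0.0


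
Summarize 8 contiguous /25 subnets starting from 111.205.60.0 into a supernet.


Original prefix: /25
Number of subnets: 8 = 2^3
New prefix = 25 - 3 = 22
Supernet: 111.205.60.0/22


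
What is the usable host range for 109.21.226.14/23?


Network: 109.21.226.0
Broadcast: 109.21.227.255
First usable = network + 1
Last usable = broadcast - 1
Range: 109.21.226.1 to 109.21.227.254


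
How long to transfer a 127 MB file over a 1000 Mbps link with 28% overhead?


Effective throughput = 1000 * (1 - 28/100) = 720 Mbps
File size in Mb = 127 * 8 = 1016 Mb
Time = 1016 / 720
Time = 1.4111 seconds


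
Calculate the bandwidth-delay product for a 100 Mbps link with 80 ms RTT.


BDP = bandwidth * RTT
= 100 Mbps * 80 ms
= 100 * 1e6 * 80 / 1000 bits
= 8000000 bits
= 1000000 bytes
= 976.5625 KB
BDP = 8000000 bits (1000000 bytes)


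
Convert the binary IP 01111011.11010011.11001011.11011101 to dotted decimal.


01111011 = 123
11010011 = 211
11001011 = 203
11011101 = 221
IP: 123.211.203.221


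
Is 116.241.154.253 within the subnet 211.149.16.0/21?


Subnet network: 211.149.16.0
Test IP AND mask: 116.241.152.0
No, 116.241.154.253 is not in 211.149.16.0/21


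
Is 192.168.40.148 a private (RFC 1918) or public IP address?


RFC 1918 private ranges:
  10.0.0.0/8 (10.0.0.0 - 10.255.255.255)
  172.16.0.0/12 (172.16.0.0 - 172.31.255.255)
  192.168.0.0/16 (192.168.0.0 - 192.168.255.255)
Private (in 192.168.0.0/16)


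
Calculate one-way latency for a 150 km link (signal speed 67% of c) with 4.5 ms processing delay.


Speed = 0.67 * 3e5 km/s = 201000 km/s
Propagation delay = 150 / 201000 = 0.0007 s = 0.7463 ms
Processing delay = 4.5 ms
Total one-way latency = 5.2463 ms


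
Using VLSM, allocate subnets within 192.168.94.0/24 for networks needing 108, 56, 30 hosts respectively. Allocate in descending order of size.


108 hosts -> /25 (126 usable): 192.168.94.0/25
56 hosts -> /26 (62 usable): 192.168.94.128/26
30 hosts -> /27 (30 usable): 192.168.94.192/27
Allocation: 192.168.94.0/25 (108 hosts, 126 usable); 192.168.94.128/26 (56 hosts, 62 usable); 192.168.94.192/27 (30 hosts, 30 usable)


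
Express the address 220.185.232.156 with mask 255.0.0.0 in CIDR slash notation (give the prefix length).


Binary: 11111111.00000000.00000000.00000000
Count leading 1s
Prefix: /8


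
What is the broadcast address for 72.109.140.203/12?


Network: 72.96.0.0/12
Host bits = 20
Set all host bits to 1:
Broadcast: 72.111.255.255


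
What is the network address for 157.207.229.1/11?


IP:   10011101.11001111.11100101.00000001
Mask: 11111111.11100000.00000000.00000000
AND operation:
Net:  10011101.11000000.00000000.00000000
Network: 157.192.0.0/11


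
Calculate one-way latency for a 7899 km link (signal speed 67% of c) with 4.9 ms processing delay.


Speed = 0.67 * 3e5 km/s = 201000 km/s
Propagation delay = 7899 / 201000 = 0.0393 s = 39.2985 ms
Processing delay = 4.9 ms
Total one-way latency = 44.1985 ms


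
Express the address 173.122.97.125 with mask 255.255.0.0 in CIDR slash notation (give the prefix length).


Binary: 11111111.11111111.00000000.00000000
Count leading 1s
Prefix: /16


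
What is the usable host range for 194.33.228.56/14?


Network: 194.32.0.0
Broadcast: 194.35.255.255
First usable = network + 1
Last usable = broadcast - 1
Range: 194.32.0.1 to 194.35.255.254


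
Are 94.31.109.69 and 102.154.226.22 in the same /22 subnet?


Mask: 255.255.252.0
94.31.109.69 AND mask = 94.31.108.0
102.154.226.22 AND mask = 102.154.224.0
No, different subnets (94.31.108.0 vs 102.154.224.0)


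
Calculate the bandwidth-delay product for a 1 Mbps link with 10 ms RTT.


BDP = bandwidth * RTT
= 1 Mbps * 10 ms
= 1 * 1e6 * 10 / 1000 bits
= 10000 bits
= 1250 bytes
= 1.2207 KB
BDP = 10000 bits (1250 bytes)


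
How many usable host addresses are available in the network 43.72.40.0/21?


Host bits = 32 - 21 = 11
Total addresses = 2^11 = 2048
Usable = total - 2 (network and broadcast)
Usable hosts: 2046


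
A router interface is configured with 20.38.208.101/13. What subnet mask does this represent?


/13 means 13 network bits, 19 host bits
Binary: 11111111111110000000000000000000
Mask: 255.248.0.0


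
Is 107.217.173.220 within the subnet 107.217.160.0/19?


Subnet network: 107.217.160.0
Test IP AND mask: 107.217.160.0
Yes, 107.217.173.220 is in 107.217.160.0/19


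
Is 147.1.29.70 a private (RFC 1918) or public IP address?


RFC 1918 private ranges:
  10.0.0.0/8 (10.0.0.0 - 10.255.255.255)
  172.16.0.0/12 (172.16.0.0 - 172.31.255.255)
  192.168.0.0/16 (192.168.0.0 - 192.168.255.255)
Public (not in any RFC 1918 range)


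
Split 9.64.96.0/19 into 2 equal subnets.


New prefix = 19 + 1 = 20
Each subnet has 4096 addresses
  9.64.96.0/20
  9.64.112.0/20
Subnets: 9.64.96.0/20, 9.64.112.0/20


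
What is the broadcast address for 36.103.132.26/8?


Network: 36.0.0.0/8
Host bits = 24
Set all host bits to 1:
Broadcast: 36.255.255.255


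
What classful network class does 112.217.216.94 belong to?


First octet: 112
Binary: 01110000
0xxxxxxx -> Class A (1-126)
Class A, default mask 255.0.0.0 (/8)


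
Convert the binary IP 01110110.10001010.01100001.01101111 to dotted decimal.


01110110 = 118
10001010 = 138
01100001 = 97
01101111 = 111
IP: 118.138.97.111


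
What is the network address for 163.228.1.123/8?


IP:   10100011.11100100.00000001.01111011
Mask: 11111111.00000000.00000000.00000000
AND operation:
Net:  10100011.00000000.00000000.00000000
Network: 163.0.0.0/8


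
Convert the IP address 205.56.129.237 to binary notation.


205 = 11001101
56 = 00111000
129 = 10000001
237 = 11101101
Binary: 11001101.00111000.10000001.11101101


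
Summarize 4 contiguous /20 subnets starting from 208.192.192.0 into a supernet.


Original prefix: /20
Number of subnets: 4 = 2^2
New prefix = 20 - 2 = 18
Supernet: 208.192.192.0/18


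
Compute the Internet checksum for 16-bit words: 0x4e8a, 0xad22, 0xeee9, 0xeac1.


Sum all words (with carry folding):
+ 0x4e8a = 0x4e8a
+ 0xad22 = 0xfbac
+ 0xeee9 = 0xea96
+ 0xeac1 = 0xd558
One's complement: ~0xd558
Checksum = 0x2aa7


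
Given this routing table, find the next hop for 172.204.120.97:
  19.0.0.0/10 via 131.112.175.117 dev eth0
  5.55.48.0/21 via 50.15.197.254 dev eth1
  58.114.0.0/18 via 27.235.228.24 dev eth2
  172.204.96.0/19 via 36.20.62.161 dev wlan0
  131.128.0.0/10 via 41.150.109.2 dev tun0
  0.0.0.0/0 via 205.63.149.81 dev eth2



Longest prefix match for 172.204.120.97:
  /10 19.0.0.0: no
  /21 5.55.48.0: no
  /18 58.114.0.0: no
  /19 172.204.96.0: MATCH
  /10 131.128.0.0: no
  /0 0.0.0.0: MATCH
Selected: next-hop 36.20.62.161 via wlan0 (matched /19)


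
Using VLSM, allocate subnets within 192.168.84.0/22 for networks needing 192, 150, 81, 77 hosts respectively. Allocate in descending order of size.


192 hosts -> /24 (254 usable): 192.168.84.0/24
150 hosts -> /24 (254 usable): 192.168.85.0/24
81 hosts -> /25 (126 usable): 192.168.86.0/25
77 hosts -> /25 (126 usable): 192.168.86.128/25
Allocation: 192.168.84.0/24 (192 hosts, 254 usable); 192.168.85.0/24 (150 hosts, 254 usable); 192.168.86.0/25 (81 hosts, 126 usable); 192.168.86.128/25 (77 hosts, 126 usable)


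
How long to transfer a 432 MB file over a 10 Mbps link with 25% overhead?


Effective throughput = 10 * (1 - 25/100) = 7.5 Mbps
File size in Mb = 432 * 8 = 3456 Mb
Time = 3456 / 7.5
Time = 460.8 seconds


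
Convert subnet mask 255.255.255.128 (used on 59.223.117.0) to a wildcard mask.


Subnet mask: 255.255.255.128
Wildcard = 255.255.255.255 - subnet mask
255 - 255 = 0
255 - 255 = 0
255 - 255 = 0
255 - 128 = 127
Wildcard: 0.0.0.127


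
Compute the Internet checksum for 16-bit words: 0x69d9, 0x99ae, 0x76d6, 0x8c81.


Sum all words (with carry folding):
+ 0x69d9 = 0x69d9
+ 0x99ae = 0x0388
+ 0x76d6 = 0x7a5e
+ 0x8c81 = 0x06e0
One's complement: ~0x06e0
Checksum = 0xf91f


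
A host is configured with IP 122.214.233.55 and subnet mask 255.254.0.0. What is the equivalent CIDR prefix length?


Binary: 11111111.11111110.00000000.00000000
Count leading 1s
Prefix: /15


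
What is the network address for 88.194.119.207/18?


IP:   01011000.11000010.01110111.11001111
Mask: 11111111.11111111.11000000.00000000
AND operation:
Net:  01011000.11000010.01000000.00000000
Network: 88.194.64.0/18


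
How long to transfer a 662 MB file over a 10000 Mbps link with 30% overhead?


Effective throughput = 10000 * (1 - 30/100) = 7000 Mbps
File size in Mb = 662 * 8 = 5296 Mb
Time = 5296 / 7000
Time = 0.7566 seconds


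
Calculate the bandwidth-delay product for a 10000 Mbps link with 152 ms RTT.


BDP = bandwidth * RTT
= 10000 Mbps * 152 ms
= 10000 * 1e6 * 152 / 1000 bits
= 1520000000 bits
= 190000000 bytes
= 185546.875 KB
BDP = 1520000000 bits (190000000 bytes)


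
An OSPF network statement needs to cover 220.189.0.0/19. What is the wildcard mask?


Subnet mask: 255.255.224.0
Wildcard = 255.255.255.255 - subnet mask
255 - 255 = 0
255 - 255 = 0
255 - 224 = 31
255 - 0 = 255
Wildcard: 0.0.31.255


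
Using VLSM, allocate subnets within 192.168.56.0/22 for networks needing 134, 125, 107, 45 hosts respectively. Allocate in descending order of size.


134 hosts -> /24 (254 usable): 192.168.56.0/24
125 hosts -> /25 (126 usable): 192.168.57.0/25
107 hosts -> /25 (126 usable): 192.168.57.128/25
45 hosts -> /26 (62 usable): 192.168.58.0/26
Allocation: 192.168.56.0/24 (134 hosts, 254 usable); 192.168.57.0/25 (125 hosts, 126 usable); 192.168.57.128/25 (107 hosts, 126 usable); 192.168.58.0/26 (45 hosts, 62 usable)


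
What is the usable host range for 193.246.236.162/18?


Network: 193.246.192.0
Broadcast: 193.246.255.255
First usable = network + 1
Last usable = broadcast - 1
Range: 193.246.192.1 to 193.246.255.254


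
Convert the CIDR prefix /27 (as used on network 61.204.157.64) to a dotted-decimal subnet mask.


/27 means 27 network bits, 5 host bits
Binary: 11111111111111111111111111100000
Mask: 255.255.255.224


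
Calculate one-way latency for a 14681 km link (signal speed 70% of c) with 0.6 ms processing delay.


Speed = 0.7 * 3e5 km/s = 210000 km/s
Propagation delay = 14681 / 210000 = 0.0699 s = 69.9095 ms
Processing delay = 0.6 ms
Total one-way latency = 70.5095 ms


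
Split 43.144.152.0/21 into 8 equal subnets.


New prefix = 21 + 3 = 24
Each subnet has 256 addresses
  43.144.152.0/24
  43.144.153.0/24
  43.144.154.0/24
  43.144.155.0/24
  43.144.156.0/24
  43.144.157.0/24
  43.144.158.0/24
  43.144.159.0/24
Subnets: 43.144.152.0/24, 43.144.153.0/24, 43.144.154.0/24, 43.144.155.0/24, 43.144.156.0/24, 43.144.157.0/24, 43.144.158.0/24, 43.144.159.0/24


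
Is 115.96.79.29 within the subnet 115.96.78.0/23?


Subnet network: 115.96.78.0
Test IP AND mask: 115.96.78.0
Yes, 115.96.79.29 is in 115.96.78.0/23


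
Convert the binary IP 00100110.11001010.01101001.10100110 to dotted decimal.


00100110 = 38
11001010 = 202
01101001 = 105
10100110 = 166
IP: 38.202.105.166


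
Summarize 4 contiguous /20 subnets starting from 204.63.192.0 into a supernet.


Original prefix: /20
Number of subnets: 4 = 2^2
New prefix = 20 - 2 = 18
Supernet: 204.63.192.0/18


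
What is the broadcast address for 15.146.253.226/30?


Network: 15.146.253.224/30
Host bits = 2
Set all host bits to 1:
Broadcast: 15.146.253.227


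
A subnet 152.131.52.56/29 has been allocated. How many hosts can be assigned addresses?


Host bits = 32 - 29 = 3
Total addresses = 2^3 = 8
Usable = total - 2 (network and broadcast)
Usable hosts: 6


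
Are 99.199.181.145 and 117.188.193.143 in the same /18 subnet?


Mask: 255.255.192.0
99.199.181.145 AND mask = 99.199.128.0
117.188.193.143 AND mask = 117.188.192.0
No, different subnets (99.199.128.0 vs 117.188.192.0)


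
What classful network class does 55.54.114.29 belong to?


First octet: 55
Binary: 00110111
0xxxxxxx -> Class A (1-126)
Class A, default mask 255.0.0.0 (/8)


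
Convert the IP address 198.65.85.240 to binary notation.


198 = 11000110
65 = 01000001
85 = 01010101
240 = 11110000
Binary: 11000110.01000001.01010101.11110000


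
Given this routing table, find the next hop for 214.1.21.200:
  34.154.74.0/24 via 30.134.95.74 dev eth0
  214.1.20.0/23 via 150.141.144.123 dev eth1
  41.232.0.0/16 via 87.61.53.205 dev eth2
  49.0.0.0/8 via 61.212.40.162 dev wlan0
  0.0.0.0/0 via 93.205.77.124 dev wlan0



Longest prefix match for 214.1.21.200:
  /24 34.154.74.0: no
  /23 214.1.20.0: MATCH
  /16 41.232.0.0: no
  /8 49.0.0.0: no
  /0 0.0.0.0: MATCH
Selected: next-hop 150.141.144.123 via eth1 (matched /23)


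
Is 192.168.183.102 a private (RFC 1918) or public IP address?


RFC 1918 private ranges:
  10.0.0.0/8 (10.0.0.0 - 10.255.255.255)
  172.16.0.0/12 (172.16.0.0 - 172.31.255.255)
  192.168.0.0/16 (192.168.0.0 - 192.168.255.255)
Private (in 192.168.0.0/16)


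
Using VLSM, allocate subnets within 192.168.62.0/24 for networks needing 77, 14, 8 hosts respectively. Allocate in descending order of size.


77 hosts -> /25 (126 usable): 192.168.62.0/25
14 hosts -> /28 (14 usable): 192.168.62.128/28
8 hosts -> /28 (14 usable): 192.168.62.144/28
Allocation: 192.168.62.0/25 (77 hosts, 126 usable); 192.168.62.128/28 (14 hosts, 14 usable); 192.168.62.144/28 (8 hosts, 14 usable)


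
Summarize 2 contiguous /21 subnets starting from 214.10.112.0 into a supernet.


Original prefix: /21
Number of subnets: 2 = 2^1
New prefix = 21 - 1 = 20
Supernet: 214.10.112.0/20


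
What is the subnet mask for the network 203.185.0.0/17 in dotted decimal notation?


/17 means 17 network bits, 15 host bits
Binary: 11111111111111111000000000000000
Mask: 255.255.128.0


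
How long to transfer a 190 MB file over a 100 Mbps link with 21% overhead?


Effective throughput = 100 * (1 - 21/100) = 79 Mbps
File size in Mb = 190 * 8 = 1520 Mb
Time = 1520 / 79
Time = 19.2405 seconds


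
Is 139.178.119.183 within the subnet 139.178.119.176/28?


Subnet network: 139.178.119.176
Test IP AND mask: 139.178.119.176
Yes, 139.178.119.183 is in 139.178.119.176/28


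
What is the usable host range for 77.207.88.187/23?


Network: 77.207.88.0
Broadcast: 77.207.89.255
First usable = network + 1
Last usable = broadcast - 1
Range: 77.207.88.1 to 77.207.89.254


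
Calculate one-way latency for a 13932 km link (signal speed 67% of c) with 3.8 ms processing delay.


Speed = 0.67 * 3e5 km/s = 201000 km/s
Propagation delay = 13932 / 201000 = 0.0693 s = 69.3134 ms
Processing delay = 3.8 ms
Total one-way latency = 73.1134 ms


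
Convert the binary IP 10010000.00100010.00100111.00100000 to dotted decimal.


10010000 = 144
00100010 = 34
00100111 = 39
00100000 = 32
IP: 144.34.39.32


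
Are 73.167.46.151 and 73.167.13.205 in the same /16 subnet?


Mask: 255.255.0.0
73.167.46.151 AND mask = 73.167.0.0
73.167.13.205 AND mask = 73.167.0.0
Yes, same subnet (73.167.0.0)


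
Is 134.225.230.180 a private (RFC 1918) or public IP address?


RFC 1918 private ranges:
  10.0.0.0/8 (10.0.0.0 - 10.255.255.255)
  172.16.0.0/12 (172.16.0.0 - 172.31.255.255)
  192.168.0.0/16 (192.168.0.0 - 192.168.255.255)
Public (not in any RFC 1918 range)


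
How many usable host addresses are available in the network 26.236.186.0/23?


Host bits = 32 - 23 = 9
Total addresses = 2^9 = 512
Usable = total - 2 (network and broadcast)
Usable hosts: 510


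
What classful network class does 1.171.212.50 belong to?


First octet: 1
Binary: 00000001
0xxxxxxx -> Class A (1-126)
Class A, default mask 255.0.0.0 (/8)


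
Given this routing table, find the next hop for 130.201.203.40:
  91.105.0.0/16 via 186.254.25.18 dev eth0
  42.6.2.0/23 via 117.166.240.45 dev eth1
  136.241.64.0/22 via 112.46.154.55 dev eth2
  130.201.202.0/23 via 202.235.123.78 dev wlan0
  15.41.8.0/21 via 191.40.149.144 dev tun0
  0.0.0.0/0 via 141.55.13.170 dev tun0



Longest prefix match for 130.201.203.40:
  /16 91.105.0.0: no
  /23 42.6.2.0: no
  /22 136.241.64.0: no
  /23 130.201.202.0: MATCH
  /21 15.41.8.0: no
  /0 0.0.0.0: MATCH
Selected: next-hop 202.235.123.78 via wlan0 (matched /23)


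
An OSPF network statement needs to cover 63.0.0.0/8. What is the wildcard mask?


Subnet mask: 255.0.0.0
Wildcard = 255.255.255.255 - subnet mask
255 - 255 = 0
255 - 0 = 255
255 - 0 = 255
255 - 0 = 255
Wildcard: 0.255.255.255


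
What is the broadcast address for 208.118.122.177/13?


Network: 208.112.0.0/13
Host bits = 19
Set all host bits to 1:
Broadcast: 208.119.255.255


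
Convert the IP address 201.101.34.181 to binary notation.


201 = 11001001
101 = 01100101
34 = 00100010
181 = 10110101
Binary: 11001001.01100101.00100010.10110101


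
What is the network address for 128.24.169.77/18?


IP:   10000000.00011000.10101001.01001101
Mask: 11111111.11111111.11000000.00000000
AND operation:
Net:  10000000.00011000.10000000.00000000
Network: 128.24.128.0/18


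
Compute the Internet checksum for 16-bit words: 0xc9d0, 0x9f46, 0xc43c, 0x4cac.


Sum all words (with carry folding):
+ 0xc9d0 = 0xc9d0
+ 0x9f46 = 0x6917
+ 0xc43c = 0x2d54
+ 0x4cac = 0x7a00
One's complement: ~0x7a00
Checksum = 0x85ff


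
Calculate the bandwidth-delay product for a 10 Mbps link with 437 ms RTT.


BDP = bandwidth * RTT
= 10 Mbps * 437 ms
= 10 * 1e6 * 437 / 1000 bits
= 4370000 bits
= 546250 bytes
= 533.4473 KB
BDP = 4370000 bits (546250 bytes)


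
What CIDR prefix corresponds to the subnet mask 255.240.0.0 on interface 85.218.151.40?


Binary: 11111111.11110000.00000000.00000000
Count leading 1s
Prefix: /12


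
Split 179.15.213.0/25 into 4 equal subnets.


New prefix = 25 + 2 = 27
Each subnet has 32 addresses
  179.15.213.0/27
  179.15.213.32/27
  179.15.213.64/27
  179.15.213.96/27
Subnets: 179.15.213.0/27, 179.15.213.32/27, 179.15.213.64/27, 179.15.213.96/27


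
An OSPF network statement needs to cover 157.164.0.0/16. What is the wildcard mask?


Subnet mask: 255.255.0.0
Wildcard = 255.255.255.255 - subnet mask
255 - 255 = 0
255 - 255 = 0
255 - 0 = 255
255 - 0 = 255
Wildcard: 0.0.255.255


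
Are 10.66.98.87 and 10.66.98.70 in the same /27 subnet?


Mask: 255.255.255.224
10.66.98.87 AND mask = 10.66.98.64
10.66.98.70 AND mask = 10.66.98.64
Yes, same subnet (10.66.98.64)


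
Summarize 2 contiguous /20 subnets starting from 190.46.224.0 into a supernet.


Original prefix: /20
Number of subnets: 2 = 2^1
New prefix = 20 - 1 = 19
Supernet: 190.46.224.0/19


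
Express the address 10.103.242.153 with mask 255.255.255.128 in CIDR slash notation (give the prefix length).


Binary: 11111111.11111111.11111111.10000000
Count leading 1s
Prefix: /25


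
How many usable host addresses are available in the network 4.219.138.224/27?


Host bits = 32 - 27 = 5
Total addresses = 2^5 = 32
Usable = total - 2 (network and broadcast)
Usable hosts: 30


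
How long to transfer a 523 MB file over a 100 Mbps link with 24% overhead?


Effective throughput = 100 * (1 - 24/100) = 76 Mbps
File size in Mb = 523 * 8 = 4184 Mb
Time = 4184 / 76
Time = 55.0526 seconds


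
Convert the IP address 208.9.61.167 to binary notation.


208 = 11010000
9 = 00001001
61 = 00111101
167 = 10100111
Binary: 11010000.00001001.00111101.10100111


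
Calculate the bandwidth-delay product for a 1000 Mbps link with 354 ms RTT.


BDP = bandwidth * RTT
= 1000 Mbps * 354 ms
= 1000 * 1e6 * 354 / 1000 bits
= 354000000 bits
= 44250000 bytes
= 43212.8906 KB
BDP = 354000000 bits (44250000 bytes)


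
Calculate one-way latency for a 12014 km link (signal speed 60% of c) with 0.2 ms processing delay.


Speed = 0.6 * 3e5 km/s = 180000 km/s
Propagation delay = 12014 / 180000 = 0.0667 s = 66.7444 ms
Processing delay = 0.2 ms
Total one-way latency = 66.9444 ms


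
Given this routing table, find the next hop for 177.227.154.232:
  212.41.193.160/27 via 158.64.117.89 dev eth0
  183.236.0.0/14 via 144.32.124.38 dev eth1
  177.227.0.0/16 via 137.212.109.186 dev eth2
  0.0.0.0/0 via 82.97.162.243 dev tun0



Longest prefix match for 177.227.154.232:
  /27 212.41.193.160: no
  /14 183.236.0.0: no
  /16 177.227.0.0: MATCH
  /0 0.0.0.0: MATCH
Selected: next-hop 137.212.109.186 via eth2 (matched /16)


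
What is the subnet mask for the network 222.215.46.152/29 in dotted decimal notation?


/29 means 29 network bits, 3 host bits
Binary: 11111111111111111111111111111000
Mask: 255.255.255.248


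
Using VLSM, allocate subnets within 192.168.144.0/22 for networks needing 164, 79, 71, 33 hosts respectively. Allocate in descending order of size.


164 hosts -> /24 (254 usable): 192.168.144.0/24
79 hosts -> /25 (126 usable): 192.168.145.0/25
71 hosts -> /25 (126 usable): 192.168.145.128/25
33 hosts -> /26 (62 usable): 192.168.146.0/26
Allocation: 192.168.144.0/24 (164 hosts, 254 usable); 192.168.145.0/25 (79 hosts, 126 usable); 192.168.145.128/25 (71 hosts, 126 usable); 192.168.146.0/26 (33 hosts, 62 usable)


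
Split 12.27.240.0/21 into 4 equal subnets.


New prefix = 21 + 2 = 23
Each subnet has 512 addresses
  12.27.240.0/23
  12.27.242.0/23
  12.27.244.0/23
  12.27.246.0/23
Subnets: 12.27.240.0/23, 12.27.242.0/23, 12.27.244.0/23, 12.27.246.0/23


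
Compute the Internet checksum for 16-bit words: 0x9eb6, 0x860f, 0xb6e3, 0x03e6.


Sum all words (with carry folding):
+ 0x9eb6 = 0x9eb6
+ 0x860f = 0x24c6
+ 0xb6e3 = 0xdba9
+ 0x03e6 = 0xdf8f
One's complement: ~0xdf8f
Checksum = 0x2070


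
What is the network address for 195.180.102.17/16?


IP:   11000011.10110100.01100110.00010001
Mask: 11111111.11111111.00000000.00000000
AND operation:
Net:  11000011.10110100.00000000.00000000
Network: 195.180.0.0/16


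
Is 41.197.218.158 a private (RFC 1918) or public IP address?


RFC 1918 private ranges:
  10.0.0.0/8 (10.0.0.0 - 10.255.255.255)
  172.16.0.0/12 (172.16.0.0 - 172.31.255.255)
  192.168.0.0/16 (192.168.0.0 - 192.168.255.255)
Public (not in any RFC 1918 range)


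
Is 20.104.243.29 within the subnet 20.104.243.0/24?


Subnet network: 20.104.243.0
Test IP AND mask: 20.104.243.0
Yes, 20.104.243.29 is in 20.104.243.0/24


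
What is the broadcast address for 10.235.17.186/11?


Network: 10.224.0.0/11
Host bits = 21
Set all host bits to 1:
Broadcast: 10.255.255.255


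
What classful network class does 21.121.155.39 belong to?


First octet: 21
Binary: 00010101
0xxxxxxx -> Class A (1-126)
Class A, default mask 255.0.0.0 (/8)


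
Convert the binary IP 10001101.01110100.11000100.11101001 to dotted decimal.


10001101 = 141
01110100 = 116
11000100 = 196
11101001 = 233
IP: 141.116.196.233


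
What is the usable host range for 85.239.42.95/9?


Network: 85.128.0.0
Broadcast: 85.255.255.255
First usable = network + 1
Last usable = broadcast - 1
Range: 85.128.0.1 to 85.255.255.254


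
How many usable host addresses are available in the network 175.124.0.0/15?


Host bits = 32 - 15 = 17
Total addresses = 2^17 = 131072
Usable = total - 2 (network and broadcast)
Usable hosts: 131070


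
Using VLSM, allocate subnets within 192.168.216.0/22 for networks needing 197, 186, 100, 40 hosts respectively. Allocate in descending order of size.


197 hosts -> /24 (254 usable): 192.168.216.0/24
186 hosts -> /24 (254 usable): 192.168.217.0/24
100 hosts -> /25 (126 usable): 192.168.218.0/25
40 hosts -> /26 (62 usable): 192.168.218.128/26
Allocation: 192.168.216.0/24 (197 hosts, 254 usable); 192.168.217.0/24 (186 hosts, 254 usable); 192.168.218.0/25 (100 hosts, 126 usable); 192.168.218.128/26 (40 hosts, 62 usable)


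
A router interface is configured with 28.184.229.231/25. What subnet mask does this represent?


/25 means 25 network bits, 7 host bits
Binary: 11111111111111111111111110000000
Mask: 255.255.255.128


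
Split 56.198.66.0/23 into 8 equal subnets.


New prefix = 23 + 3 = 26
Each subnet has 64 addresses
  56.198.66.0/26
  56.198.66.64/26
  56.198.66.128/26
  56.198.66.192/26
  56.198.67.0/26
  56.198.67.64/26
  56.198.67.128/26
  56.198.67.192/26
Subnets: 56.198.66.0/26, 56.198.66.64/26, 56.198.66.128/26, 56.198.66.192/26, 56.198.67.0/26, 56.198.67.64/26, 56.198.67.128/26, 56.198.67.192/26


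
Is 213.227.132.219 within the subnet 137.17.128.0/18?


Subnet network: 137.17.128.0
Test IP AND mask: 213.227.128.0
No, 213.227.132.219 is not in 137.17.128.0/18


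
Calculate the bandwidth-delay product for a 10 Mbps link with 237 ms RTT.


BDP = bandwidth * RTT
= 10 Mbps * 237 ms
= 10 * 1e6 * 237 / 1000 bits
= 2370000 bits
= 296250 bytes
= 289.3066 KB
BDP = 2370000 bits (296250 bytes)


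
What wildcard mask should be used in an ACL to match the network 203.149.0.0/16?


Subnet mask: 255.255.0.0
Wildcard = 255.255.255.255 - subnet mask
255 - 255 = 0
255 - 255 = 0
255 - 0 = 255
255 - 0 = 255
Wildcard: 0.0.255.255


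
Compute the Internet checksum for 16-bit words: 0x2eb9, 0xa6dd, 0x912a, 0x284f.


Sum all words (with carry folding):
+ 0x2eb9 = 0x2eb9
+ 0xa6dd = 0xd596
+ 0x912a = 0x66c1
+ 0x284f = 0x8f10
One's complement: ~0x8f10
Checksum = 0x70ef


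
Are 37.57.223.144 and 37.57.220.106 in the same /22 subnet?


Mask: 255.255.252.0
37.57.223.144 AND mask = 37.57.220.0
37.57.220.106 AND mask = 37.57.220.0
Yes, same subnet (37.57.220.0)


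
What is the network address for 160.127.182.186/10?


IP:   10100000.01111111.10110110.10111010
Mask: 11111111.11000000.00000000.00000000
AND operation:
Net:  10100000.01000000.00000000.00000000
Network: 160.64.0.0/10


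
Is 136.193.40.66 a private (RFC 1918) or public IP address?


RFC 1918 private ranges:
  10.0.0.0/8 (10.0.0.0 - 10.255.255.255)
  172.16.0.0/12 (172.16.0.0 - 172.31.255.255)
  192.168.0.0/16 (192.168.0.0 - 192.168.255.255)
Public (not in any RFC 1918 range)


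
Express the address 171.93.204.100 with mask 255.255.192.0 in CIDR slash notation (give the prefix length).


Binary: 11111111.11111111.11000000.00000000
Count leading 1s
Prefix: /18
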